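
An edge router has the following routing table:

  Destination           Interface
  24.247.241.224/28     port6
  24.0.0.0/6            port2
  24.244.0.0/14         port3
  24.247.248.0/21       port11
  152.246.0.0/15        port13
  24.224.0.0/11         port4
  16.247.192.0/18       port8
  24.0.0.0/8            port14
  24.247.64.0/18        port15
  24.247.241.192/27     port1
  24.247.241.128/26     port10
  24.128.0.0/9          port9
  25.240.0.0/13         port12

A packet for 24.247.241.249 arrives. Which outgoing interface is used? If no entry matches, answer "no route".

Routes whose prefix contains 24.247.241.249:
  24.0.0.0/6 (24.0.0.0 - 27.255.255.255) -> port2
  24.0.0.0/8 (24.0.0.0 - 24.255.255.255) -> port14
  24.128.0.0/9 (24.128.0.0 - 24.255.255.255) -> port9
  24.224.0.0/11 (24.224.0.0 - 24.255.255.255) -> port4
  24.244.0.0/14 (24.244.0.0 - 24.247.255.255) -> port3
More-specific entries that do NOT match:
  24.247.241.224/28 (24.247.241.224 - 24.247.241.239) does not contain 24.247.241.249
  24.247.241.192/27 (24.247.241.192 - 24.247.241.223) does not contain 24.247.241.249
  24.247.241.128/26 (24.247.241.128 - 24.247.241.191) does not contain 24.247.241.249
  24.247.248.0/21 (24.247.248.0 - 24.247.255.255) does not contain 24.247.241.249
  16.247.192.0/18 (16.247.192.0 - 16.247.255.255) does not contain 24.247.241.249
  24.247.64.0/18 (24.247.64.0 - 24.247.127.255) does not contain 24.247.241.249
  152.246.0.0/15 (152.246.0.0 - 152.247.255.255) does not contain 24.247.241.249
Longest matching prefix is /14 -> interface port3.

port3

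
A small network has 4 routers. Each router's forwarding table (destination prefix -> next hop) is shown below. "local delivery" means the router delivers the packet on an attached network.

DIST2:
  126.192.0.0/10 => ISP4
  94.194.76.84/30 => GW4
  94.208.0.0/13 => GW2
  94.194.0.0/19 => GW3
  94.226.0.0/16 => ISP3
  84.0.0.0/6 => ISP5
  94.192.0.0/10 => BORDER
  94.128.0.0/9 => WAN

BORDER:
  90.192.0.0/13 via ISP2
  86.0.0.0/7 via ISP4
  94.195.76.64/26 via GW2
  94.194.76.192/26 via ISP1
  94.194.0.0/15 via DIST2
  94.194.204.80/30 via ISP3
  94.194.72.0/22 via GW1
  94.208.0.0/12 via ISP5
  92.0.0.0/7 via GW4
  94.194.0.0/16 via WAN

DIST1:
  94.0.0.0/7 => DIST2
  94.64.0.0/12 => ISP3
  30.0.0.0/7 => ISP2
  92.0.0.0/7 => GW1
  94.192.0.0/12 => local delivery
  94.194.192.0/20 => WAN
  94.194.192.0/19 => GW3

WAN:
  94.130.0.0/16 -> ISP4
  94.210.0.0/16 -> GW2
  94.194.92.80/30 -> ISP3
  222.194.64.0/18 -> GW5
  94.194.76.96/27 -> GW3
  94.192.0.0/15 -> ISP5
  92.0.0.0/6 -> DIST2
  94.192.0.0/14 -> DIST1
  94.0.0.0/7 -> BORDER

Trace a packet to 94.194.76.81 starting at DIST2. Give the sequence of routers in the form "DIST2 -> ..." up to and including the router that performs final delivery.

At DIST2: longest match for 94.194.76.81 is 94.192.0.0/10 -> BORDER
At BORDER: longest match for 94.194.76.81 is 94.194.0.0/16 -> WAN
At WAN: longest match for 94.194.76.81 is 94.192.0.0/14 -> DIST1
At DIST1: longest match for 94.194.76.81 is 94.192.0.0/12 -> local delivery

DIST2 -> BORDER -> WAN -> DIST1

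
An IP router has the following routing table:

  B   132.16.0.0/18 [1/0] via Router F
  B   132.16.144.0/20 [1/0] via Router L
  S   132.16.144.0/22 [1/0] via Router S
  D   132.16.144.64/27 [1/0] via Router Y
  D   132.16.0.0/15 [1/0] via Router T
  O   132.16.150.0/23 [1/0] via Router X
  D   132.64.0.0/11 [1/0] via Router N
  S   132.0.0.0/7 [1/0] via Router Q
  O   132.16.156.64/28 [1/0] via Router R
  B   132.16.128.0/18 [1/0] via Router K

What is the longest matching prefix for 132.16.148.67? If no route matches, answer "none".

Entries matching 132.16.148.67:
  132.0.0.0/7 (132.0.0.0 - 133.255.255.255)
  132.16.0.0/15 (132.16.0.0 - 132.17.255.255)
  132.16.128.0/18 (132.16.128.0 - 132.16.191.255)
  132.16.144.0/20 (132.16.144.0 - 132.16.159.255)
Most specific is 132.16.144.0/20.

132.16.144.0/20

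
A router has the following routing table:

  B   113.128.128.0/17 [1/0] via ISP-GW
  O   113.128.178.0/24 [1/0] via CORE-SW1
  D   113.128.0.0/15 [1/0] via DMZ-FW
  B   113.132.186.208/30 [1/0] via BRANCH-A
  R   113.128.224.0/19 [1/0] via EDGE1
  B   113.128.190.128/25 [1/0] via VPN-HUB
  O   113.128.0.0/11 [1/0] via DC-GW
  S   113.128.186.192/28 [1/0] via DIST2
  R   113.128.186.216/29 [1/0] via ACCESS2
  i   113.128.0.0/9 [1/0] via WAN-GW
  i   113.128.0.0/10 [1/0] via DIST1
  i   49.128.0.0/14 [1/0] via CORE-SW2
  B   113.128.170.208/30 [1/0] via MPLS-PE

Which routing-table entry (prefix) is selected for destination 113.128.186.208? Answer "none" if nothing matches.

Entries matching 113.128.186.208:
  113.128.0.0/9 (113.128.0.0 - 113.255.255.255)
  113.128.0.0/10 (113.128.0.0 - 113.191.255.255)
  113.128.0.0/11 (113.128.0.0 - 113.159.255.255)
  113.128.0.0/15 (113.128.0.0 - 113.129.255.255)
  113.128.128.0/17 (113.128.128.0 - 113.128.255.255)
Most specific is 113.128.128.0/17.

113.128.128.0/17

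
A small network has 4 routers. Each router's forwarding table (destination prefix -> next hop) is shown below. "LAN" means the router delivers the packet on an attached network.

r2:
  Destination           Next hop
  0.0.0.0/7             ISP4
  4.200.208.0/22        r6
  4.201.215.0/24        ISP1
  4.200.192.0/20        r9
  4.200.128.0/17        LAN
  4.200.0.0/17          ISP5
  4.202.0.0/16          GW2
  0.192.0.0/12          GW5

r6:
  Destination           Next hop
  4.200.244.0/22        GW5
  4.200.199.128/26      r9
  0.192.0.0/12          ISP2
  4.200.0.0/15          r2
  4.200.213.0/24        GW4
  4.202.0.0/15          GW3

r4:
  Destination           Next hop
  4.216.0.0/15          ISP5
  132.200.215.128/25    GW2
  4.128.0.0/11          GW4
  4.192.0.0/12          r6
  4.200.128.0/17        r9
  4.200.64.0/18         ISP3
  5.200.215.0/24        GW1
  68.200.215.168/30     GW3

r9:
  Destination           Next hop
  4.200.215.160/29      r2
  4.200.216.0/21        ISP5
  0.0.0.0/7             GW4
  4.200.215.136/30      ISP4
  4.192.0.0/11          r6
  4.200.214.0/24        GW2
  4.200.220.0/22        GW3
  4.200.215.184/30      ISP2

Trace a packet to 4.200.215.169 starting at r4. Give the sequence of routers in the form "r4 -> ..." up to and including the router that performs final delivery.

r4 -> r9 -> r6 -> r2

At r4: longest match for 4.200.215.169 is 4.200.128.0/17 -> r9
At r9: longest match for 4.200.215.169 is 4.192.0.0/11 -> r6
At r6: longest match for 4.200.215.169 is 4.200.0.0/15 -> r2
At r2: longest match for 4.200.215.169 is 4.200.128.0/17 -> LAN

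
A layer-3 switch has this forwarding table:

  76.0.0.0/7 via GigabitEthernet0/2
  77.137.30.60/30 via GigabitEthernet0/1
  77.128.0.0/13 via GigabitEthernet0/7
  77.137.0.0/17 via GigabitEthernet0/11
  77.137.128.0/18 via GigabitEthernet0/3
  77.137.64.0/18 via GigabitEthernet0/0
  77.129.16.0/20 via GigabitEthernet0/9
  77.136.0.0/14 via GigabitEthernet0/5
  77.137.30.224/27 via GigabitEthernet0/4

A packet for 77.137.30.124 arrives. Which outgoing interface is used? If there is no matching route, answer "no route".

Routes whose prefix contains 77.137.30.124:
  76.0.0.0/7 (76.0.0.0 - 77.255.255.255) -> GigabitEthernet0/2
  77.136.0.0/14 (77.136.0.0 - 77.139.255.255) -> GigabitEthernet0/5
  77.137.0.0/17 (77.137.0.0 - 77.137.127.255) -> GigabitEthernet0/11
More-specific entries that do NOT match:
  77.137.30.60/30 (77.137.30.60 - 77.137.30.63) does not contain 77.137.30.124
  77.137.30.224/27 (77.137.30.224 - 77.137.30.255) does not contain 77.137.30.124
  77.129.16.0/20 (77.129.16.0 - 77.129.31.255) does not contain 77.137.30.124
  77.137.128.0/18 (77.137.128.0 - 77.137.191.255) does not contain 77.137.30.124
  77.137.64.0/18 (77.137.64.0 - 77.137.127.255) does not contain 77.137.30.124
Longest matching prefix is /17 -> interface GigabitEthernet0/11.

GigabitEthernet0/11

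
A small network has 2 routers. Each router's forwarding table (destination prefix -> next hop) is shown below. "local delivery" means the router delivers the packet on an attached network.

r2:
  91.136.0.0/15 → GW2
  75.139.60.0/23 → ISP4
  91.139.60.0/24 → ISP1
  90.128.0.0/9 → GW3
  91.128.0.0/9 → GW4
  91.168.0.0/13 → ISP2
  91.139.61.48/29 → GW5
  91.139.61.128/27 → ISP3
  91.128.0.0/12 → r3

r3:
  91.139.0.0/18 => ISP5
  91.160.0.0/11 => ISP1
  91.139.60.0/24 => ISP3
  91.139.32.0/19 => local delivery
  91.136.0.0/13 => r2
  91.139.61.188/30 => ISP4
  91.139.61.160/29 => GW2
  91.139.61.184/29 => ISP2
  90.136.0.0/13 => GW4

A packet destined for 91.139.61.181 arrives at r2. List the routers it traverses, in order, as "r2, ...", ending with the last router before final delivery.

r2, r3

At r2: longest match for 91.139.61.181 is 91.128.0.0/12 -> r3
At r3: longest match for 91.139.61.181 is 91.139.32.0/19 -> local delivery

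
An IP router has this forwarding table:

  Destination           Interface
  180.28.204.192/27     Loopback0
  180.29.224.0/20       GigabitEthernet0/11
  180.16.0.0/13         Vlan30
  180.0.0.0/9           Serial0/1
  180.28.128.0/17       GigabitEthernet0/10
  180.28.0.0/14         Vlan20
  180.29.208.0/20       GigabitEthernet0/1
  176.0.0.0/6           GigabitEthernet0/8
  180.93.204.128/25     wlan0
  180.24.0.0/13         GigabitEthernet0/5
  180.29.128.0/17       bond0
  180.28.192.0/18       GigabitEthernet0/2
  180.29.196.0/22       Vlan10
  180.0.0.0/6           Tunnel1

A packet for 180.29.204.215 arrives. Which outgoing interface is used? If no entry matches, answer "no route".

bond0

Routes whose prefix contains 180.29.204.215:
  180.0.0.0/6 (180.0.0.0 - 183.255.255.255) -> Tunnel1
  180.0.0.0/9 (180.0.0.0 - 180.127.255.255) -> Serial0/1
  180.24.0.0/13 (180.24.0.0 - 180.31.255.255) -> GigabitEthernet0/5
  180.28.0.0/14 (180.28.0.0 - 180.31.255.255) -> Vlan20
  180.29.128.0/17 (180.29.128.0 - 180.29.255.255) -> bond0
More-specific entries that do NOT match:
  180.28.204.192/27 (180.28.204.192 - 180.28.204.223) does not contain 180.29.204.215
  180.93.204.128/25 (180.93.204.128 - 180.93.204.255) does not contain 180.29.204.215
  180.29.196.0/22 (180.29.196.0 - 180.29.199.255) does not contain 180.29.204.215
  180.29.224.0/20 (180.29.224.0 - 180.29.239.255) does not contain 180.29.204.215
  180.29.208.0/20 (180.29.208.0 - 180.29.223.255) does not contain 180.29.204.215
  180.28.192.0/18 (180.28.192.0 - 180.28.255.255) does not contain 180.29.204.215
Longest matching prefix is /17 -> interface bond0.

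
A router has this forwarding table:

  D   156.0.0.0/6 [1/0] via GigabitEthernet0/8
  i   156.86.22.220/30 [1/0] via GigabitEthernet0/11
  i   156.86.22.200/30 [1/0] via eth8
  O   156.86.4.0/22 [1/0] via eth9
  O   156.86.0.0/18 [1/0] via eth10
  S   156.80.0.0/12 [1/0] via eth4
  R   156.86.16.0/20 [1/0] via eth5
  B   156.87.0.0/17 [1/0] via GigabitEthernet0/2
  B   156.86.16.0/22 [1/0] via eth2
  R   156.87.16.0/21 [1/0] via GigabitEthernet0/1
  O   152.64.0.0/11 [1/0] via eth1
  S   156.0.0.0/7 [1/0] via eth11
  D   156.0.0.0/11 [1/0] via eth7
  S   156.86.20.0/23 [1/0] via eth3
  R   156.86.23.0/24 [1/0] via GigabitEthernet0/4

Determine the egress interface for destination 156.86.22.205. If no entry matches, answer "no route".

eth5

Routes whose prefix contains 156.86.22.205:
  156.0.0.0/6 (156.0.0.0 - 159.255.255.255) -> GigabitEthernet0/8
  156.0.0.0/7 (156.0.0.0 - 157.255.255.255) -> eth11
  156.80.0.0/12 (156.80.0.0 - 156.95.255.255) -> eth4
  156.86.0.0/18 (156.86.0.0 - 156.86.63.255) -> eth10
  156.86.16.0/20 (156.86.16.0 - 156.86.31.255) -> eth5
More-specific entries that do NOT match:
  156.86.22.220/30 (156.86.22.220 - 156.86.22.223) does not contain 156.86.22.205
  156.86.22.200/30 (156.86.22.200 - 156.86.22.203) does not contain 156.86.22.205
  156.86.23.0/24 (156.86.23.0 - 156.86.23.255) does not contain 156.86.22.205
  156.86.20.0/23 (156.86.20.0 - 156.86.21.255) does not contain 156.86.22.205
  156.86.4.0/22 (156.86.4.0 - 156.86.7.255) does not contain 156.86.22.205
  156.86.16.0/22 (156.86.16.0 - 156.86.19.255) does not contain 156.86.22.205
  156.87.16.0/21 (156.87.16.0 - 156.87.23.255) does not contain 156.86.22.205
Longest matching prefix is /20 -> interface eth5.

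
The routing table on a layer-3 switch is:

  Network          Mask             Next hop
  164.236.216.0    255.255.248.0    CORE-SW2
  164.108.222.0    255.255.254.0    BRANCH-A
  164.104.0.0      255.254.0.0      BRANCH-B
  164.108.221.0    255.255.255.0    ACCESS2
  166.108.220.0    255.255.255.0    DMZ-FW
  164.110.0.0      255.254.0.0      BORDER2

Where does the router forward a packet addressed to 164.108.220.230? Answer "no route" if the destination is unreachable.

No entry's prefix contains 164.108.220.230; there is no default route.

no route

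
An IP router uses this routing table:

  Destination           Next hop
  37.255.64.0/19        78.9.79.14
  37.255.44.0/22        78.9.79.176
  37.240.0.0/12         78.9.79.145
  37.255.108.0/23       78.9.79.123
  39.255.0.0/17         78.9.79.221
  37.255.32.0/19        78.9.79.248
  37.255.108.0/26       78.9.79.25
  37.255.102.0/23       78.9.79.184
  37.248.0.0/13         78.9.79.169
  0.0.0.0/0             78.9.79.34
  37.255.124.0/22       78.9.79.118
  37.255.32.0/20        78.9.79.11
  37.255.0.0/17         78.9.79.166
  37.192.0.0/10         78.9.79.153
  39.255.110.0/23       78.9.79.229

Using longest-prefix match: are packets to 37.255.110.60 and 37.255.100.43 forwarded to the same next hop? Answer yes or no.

37.255.110.60: longest match 37.255.0.0/17 -> 78.9.79.166
37.255.100.43: longest match 37.255.0.0/17 -> 78.9.79.166

yes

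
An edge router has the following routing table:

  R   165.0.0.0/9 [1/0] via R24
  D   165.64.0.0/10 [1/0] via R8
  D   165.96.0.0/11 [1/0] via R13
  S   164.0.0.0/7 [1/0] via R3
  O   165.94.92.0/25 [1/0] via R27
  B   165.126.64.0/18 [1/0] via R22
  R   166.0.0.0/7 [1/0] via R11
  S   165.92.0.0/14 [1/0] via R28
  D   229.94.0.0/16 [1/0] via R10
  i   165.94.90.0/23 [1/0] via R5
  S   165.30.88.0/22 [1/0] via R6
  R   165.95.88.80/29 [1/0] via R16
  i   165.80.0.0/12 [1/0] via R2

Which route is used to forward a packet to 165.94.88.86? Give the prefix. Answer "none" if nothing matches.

165.92.0.0/14

Entries matching 165.94.88.86:
  164.0.0.0/7 (164.0.0.0 - 165.255.255.255)
  165.0.0.0/9 (165.0.0.0 - 165.127.255.255)
  165.64.0.0/10 (165.64.0.0 - 165.127.255.255)
  165.80.0.0/12 (165.80.0.0 - 165.95.255.255)
  165.92.0.0/14 (165.92.0.0 - 165.95.255.255)
Most specific is 165.92.0.0/14.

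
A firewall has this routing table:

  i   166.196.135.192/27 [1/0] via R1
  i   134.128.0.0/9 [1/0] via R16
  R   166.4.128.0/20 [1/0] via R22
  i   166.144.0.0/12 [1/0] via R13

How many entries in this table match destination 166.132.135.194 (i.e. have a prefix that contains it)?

No listed prefix contains 166.132.135.194.
Total matching entries: 0.

0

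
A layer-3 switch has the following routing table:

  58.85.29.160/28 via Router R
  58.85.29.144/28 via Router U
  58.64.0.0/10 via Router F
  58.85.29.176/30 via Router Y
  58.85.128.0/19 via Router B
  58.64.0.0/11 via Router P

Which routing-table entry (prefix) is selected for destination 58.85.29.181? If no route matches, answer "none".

58.64.0.0/11

Entries matching 58.85.29.181:
  58.64.0.0/10 (58.64.0.0 - 58.127.255.255)
  58.64.0.0/11 (58.64.0.0 - 58.95.255.255)
Most specific is 58.64.0.0/11.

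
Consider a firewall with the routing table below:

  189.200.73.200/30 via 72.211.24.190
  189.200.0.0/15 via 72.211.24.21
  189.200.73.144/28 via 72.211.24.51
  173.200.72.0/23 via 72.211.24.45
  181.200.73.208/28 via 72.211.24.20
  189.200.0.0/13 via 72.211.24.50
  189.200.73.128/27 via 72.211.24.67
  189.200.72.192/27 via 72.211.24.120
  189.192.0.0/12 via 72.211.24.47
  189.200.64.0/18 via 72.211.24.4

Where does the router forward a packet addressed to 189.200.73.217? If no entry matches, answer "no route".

72.211.24.4

Routes whose prefix contains 189.200.73.217:
  189.192.0.0/12 (189.192.0.0 - 189.207.255.255) -> 72.211.24.47
  189.200.0.0/13 (189.200.0.0 - 189.207.255.255) -> 72.211.24.50
  189.200.0.0/15 (189.200.0.0 - 189.201.255.255) -> 72.211.24.21
  189.200.64.0/18 (189.200.64.0 - 189.200.127.255) -> 72.211.24.4
More-specific entries that do NOT match:
  189.200.73.200/30 (189.200.73.200 - 189.200.73.203) does not contain 189.200.73.217
  189.200.73.144/28 (189.200.73.144 - 189.200.73.159) does not contain 189.200.73.217
  181.200.73.208/28 (181.200.73.208 - 181.200.73.223) does not contain 189.200.73.217
  189.200.73.128/27 (189.200.73.128 - 189.200.73.159) does not contain 189.200.73.217
  189.200.72.192/27 (189.200.72.192 - 189.200.72.223) does not contain 189.200.73.217
  173.200.72.0/23 (173.200.72.0 - 173.200.73.255) does not contain 189.200.73.217
Longest matching prefix is /18 -> next hop 72.211.24.4.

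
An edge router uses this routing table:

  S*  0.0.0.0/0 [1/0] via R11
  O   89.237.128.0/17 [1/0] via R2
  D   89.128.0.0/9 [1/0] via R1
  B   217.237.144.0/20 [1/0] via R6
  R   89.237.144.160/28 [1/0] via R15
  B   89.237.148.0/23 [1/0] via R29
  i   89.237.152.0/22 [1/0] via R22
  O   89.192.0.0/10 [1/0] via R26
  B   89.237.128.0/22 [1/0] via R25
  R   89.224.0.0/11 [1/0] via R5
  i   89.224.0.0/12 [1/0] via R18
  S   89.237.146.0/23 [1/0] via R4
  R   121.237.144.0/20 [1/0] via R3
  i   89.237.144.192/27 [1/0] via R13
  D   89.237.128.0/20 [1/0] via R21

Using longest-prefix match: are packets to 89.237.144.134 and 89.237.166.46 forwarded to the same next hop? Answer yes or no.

89.237.144.134: longest match 89.237.128.0/17 -> R2
89.237.166.46: longest match 89.237.128.0/17 -> R2

yes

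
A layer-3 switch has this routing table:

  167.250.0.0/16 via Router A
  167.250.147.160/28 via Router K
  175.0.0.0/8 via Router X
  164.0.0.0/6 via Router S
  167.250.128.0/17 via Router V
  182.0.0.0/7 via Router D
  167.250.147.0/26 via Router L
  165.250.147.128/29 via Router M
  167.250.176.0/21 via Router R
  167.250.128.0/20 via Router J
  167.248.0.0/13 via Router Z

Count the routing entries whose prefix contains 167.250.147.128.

4

Prefixes containing 167.250.147.128:
  164.0.0.0/6 (164.0.0.0 - 167.255.255.255)
  167.248.0.0/13 (167.248.0.0 - 167.255.255.255)
  167.250.0.0/16 (167.250.0.0 - 167.250.255.255)
  167.250.128.0/17 (167.250.128.0 - 167.250.255.255)
Total matching entries: 4.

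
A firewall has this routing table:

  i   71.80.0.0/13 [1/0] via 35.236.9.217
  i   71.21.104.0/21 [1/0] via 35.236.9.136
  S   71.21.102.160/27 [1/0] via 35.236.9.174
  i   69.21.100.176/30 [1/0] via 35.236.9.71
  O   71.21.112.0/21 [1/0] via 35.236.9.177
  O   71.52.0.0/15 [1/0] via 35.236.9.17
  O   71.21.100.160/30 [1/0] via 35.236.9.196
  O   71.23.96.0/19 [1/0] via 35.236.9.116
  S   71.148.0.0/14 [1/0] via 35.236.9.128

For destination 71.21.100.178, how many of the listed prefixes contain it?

0

No listed prefix contains 71.21.100.178.
Total matching entries: 0.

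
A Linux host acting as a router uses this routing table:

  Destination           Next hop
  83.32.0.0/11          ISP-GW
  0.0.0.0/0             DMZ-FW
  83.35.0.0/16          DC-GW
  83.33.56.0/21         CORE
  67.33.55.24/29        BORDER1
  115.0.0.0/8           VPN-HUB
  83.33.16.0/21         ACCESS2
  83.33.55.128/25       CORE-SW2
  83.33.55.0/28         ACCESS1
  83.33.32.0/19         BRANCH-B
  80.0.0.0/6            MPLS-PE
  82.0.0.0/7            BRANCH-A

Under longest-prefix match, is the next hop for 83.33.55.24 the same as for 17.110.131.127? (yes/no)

83.33.55.24: longest match 83.33.32.0/19 -> BRANCH-B
17.110.131.127: longest match 0.0.0.0/0 -> DMZ-FW

no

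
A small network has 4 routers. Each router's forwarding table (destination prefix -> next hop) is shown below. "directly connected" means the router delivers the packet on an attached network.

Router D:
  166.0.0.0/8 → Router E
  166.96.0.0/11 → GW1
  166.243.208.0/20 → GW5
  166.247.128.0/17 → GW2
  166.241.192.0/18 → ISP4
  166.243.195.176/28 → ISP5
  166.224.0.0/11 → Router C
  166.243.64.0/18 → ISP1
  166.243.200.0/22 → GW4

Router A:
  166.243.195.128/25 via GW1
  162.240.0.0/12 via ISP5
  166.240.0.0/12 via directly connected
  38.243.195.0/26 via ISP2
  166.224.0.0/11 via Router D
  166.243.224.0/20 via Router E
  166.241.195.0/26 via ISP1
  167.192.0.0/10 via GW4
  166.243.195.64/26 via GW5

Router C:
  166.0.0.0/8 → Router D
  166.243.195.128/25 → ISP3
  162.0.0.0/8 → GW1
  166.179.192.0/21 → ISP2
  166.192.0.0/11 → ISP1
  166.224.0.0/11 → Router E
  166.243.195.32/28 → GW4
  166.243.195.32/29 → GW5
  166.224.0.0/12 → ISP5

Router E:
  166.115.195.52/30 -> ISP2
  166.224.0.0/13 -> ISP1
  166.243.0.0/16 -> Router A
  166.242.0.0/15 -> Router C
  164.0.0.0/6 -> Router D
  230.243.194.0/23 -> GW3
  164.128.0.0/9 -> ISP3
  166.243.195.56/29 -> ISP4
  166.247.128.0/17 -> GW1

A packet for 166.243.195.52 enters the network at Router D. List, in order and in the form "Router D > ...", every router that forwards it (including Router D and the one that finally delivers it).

Router D > Router C > Router E > Router A

At Router D: longest match for 166.243.195.52 is 166.224.0.0/11 -> Router C
At Router C: longest match for 166.243.195.52 is 166.224.0.0/11 -> Router E
At Router E: longest match for 166.243.195.52 is 166.243.0.0/16 -> Router A
At Router A: longest match for 166.243.195.52 is 166.240.0.0/12 -> directly connected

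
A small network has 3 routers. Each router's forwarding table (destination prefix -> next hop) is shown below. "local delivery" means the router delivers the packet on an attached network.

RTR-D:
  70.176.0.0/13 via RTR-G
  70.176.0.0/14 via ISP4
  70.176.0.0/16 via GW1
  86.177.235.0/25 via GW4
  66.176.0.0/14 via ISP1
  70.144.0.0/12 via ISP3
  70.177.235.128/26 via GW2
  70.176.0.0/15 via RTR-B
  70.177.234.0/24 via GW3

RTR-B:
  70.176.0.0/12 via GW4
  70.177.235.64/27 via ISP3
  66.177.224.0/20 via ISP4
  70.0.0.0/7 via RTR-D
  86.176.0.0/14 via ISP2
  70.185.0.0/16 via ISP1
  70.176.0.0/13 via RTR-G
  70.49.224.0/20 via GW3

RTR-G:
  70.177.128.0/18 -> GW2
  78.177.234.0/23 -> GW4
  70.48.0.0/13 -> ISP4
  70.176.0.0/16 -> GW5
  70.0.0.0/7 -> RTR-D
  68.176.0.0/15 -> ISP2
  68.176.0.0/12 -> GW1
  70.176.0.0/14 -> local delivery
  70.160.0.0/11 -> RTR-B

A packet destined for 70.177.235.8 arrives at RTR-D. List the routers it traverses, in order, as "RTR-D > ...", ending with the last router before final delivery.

RTR-D > RTR-B > RTR-G

At RTR-D: longest match for 70.177.235.8 is 70.176.0.0/15 -> RTR-B
At RTR-B: longest match for 70.177.235.8 is 70.176.0.0/13 -> RTR-G
At RTR-G: longest match for 70.177.235.8 is 70.176.0.0/14 -> local delivery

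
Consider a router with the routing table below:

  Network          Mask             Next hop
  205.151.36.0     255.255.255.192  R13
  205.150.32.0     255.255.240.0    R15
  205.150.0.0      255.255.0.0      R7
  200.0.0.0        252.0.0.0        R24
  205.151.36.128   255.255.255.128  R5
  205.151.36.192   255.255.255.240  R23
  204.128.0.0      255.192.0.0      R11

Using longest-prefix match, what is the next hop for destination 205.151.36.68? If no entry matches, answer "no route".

No entry's prefix contains 205.151.36.68; there is no default route.

no route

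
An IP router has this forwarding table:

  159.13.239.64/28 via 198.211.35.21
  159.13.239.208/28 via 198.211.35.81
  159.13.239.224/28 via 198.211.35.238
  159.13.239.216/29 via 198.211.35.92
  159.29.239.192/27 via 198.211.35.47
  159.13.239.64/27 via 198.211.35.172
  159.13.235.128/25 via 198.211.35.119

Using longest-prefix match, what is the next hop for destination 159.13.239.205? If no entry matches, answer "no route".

no route

No entry's prefix contains 159.13.239.205; there is no default route.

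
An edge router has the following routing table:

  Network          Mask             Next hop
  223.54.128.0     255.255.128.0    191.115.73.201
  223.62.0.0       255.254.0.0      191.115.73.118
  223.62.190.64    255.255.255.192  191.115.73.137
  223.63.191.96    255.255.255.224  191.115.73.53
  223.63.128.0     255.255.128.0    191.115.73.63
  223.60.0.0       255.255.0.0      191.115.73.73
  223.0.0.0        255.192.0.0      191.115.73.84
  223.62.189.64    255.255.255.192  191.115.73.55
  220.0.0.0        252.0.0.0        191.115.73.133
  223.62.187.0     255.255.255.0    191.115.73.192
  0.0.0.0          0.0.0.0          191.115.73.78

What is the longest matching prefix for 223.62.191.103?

Entries matching 223.62.191.103:
  0.0.0.0/0 (default, matches everything)
  220.0.0.0/6 (220.0.0.0 - 223.255.255.255)
  223.0.0.0/10 (223.0.0.0 - 223.63.255.255)
  223.62.0.0/15 (223.62.0.0 - 223.63.255.255)
Most specific is 223.62.0.0/15.

223.62.0.0/15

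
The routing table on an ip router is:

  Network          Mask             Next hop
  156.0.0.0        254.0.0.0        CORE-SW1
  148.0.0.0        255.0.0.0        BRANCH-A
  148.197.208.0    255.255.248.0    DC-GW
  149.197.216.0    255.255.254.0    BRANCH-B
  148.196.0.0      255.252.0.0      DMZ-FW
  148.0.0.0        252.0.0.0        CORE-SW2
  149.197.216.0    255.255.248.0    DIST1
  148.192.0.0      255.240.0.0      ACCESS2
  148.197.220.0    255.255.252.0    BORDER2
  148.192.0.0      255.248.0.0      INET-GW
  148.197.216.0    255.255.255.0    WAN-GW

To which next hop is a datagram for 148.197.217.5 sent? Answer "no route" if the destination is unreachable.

DMZ-FW

Routes whose prefix contains 148.197.217.5:
  148.0.0.0/6 (148.0.0.0 - 151.255.255.255) -> CORE-SW2
  148.0.0.0/8 (148.0.0.0 - 148.255.255.255) -> BRANCH-A
  148.192.0.0/12 (148.192.0.0 - 148.207.255.255) -> ACCESS2
  148.192.0.0/13 (148.192.0.0 - 148.199.255.255) -> INET-GW
  148.196.0.0/14 (148.196.0.0 - 148.199.255.255) -> DMZ-FW
More-specific entries that do NOT match:
  148.197.216.0/24 (148.197.216.0 - 148.197.216.255) does not contain 148.197.217.5
  149.197.216.0/23 (149.197.216.0 - 149.197.217.255) does not contain 148.197.217.5
  148.197.220.0/22 (148.197.220.0 - 148.197.223.255) does not contain 148.197.217.5
  148.197.208.0/21 (148.197.208.0 - 148.197.215.255) does not contain 148.197.217.5
  149.197.216.0/21 (149.197.216.0 - 149.197.223.255) does not contain 148.197.217.5
Longest matching prefix is /14 -> next hop DMZ-FW.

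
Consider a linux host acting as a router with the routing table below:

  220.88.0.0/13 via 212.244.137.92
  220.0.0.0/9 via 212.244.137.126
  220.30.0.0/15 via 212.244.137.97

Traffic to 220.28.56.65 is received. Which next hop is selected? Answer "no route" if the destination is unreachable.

Routes whose prefix contains 220.28.56.65:
  220.0.0.0/9 (220.0.0.0 - 220.127.255.255) -> 212.244.137.126
More-specific entries that do NOT match:
  220.30.0.0/15 (220.30.0.0 - 220.31.255.255) does not contain 220.28.56.65
  220.88.0.0/13 (220.88.0.0 - 220.95.255.255) does not contain 220.28.56.65
Longest matching prefix is /9 -> next hop 212.244.137.126.

212.244.137.126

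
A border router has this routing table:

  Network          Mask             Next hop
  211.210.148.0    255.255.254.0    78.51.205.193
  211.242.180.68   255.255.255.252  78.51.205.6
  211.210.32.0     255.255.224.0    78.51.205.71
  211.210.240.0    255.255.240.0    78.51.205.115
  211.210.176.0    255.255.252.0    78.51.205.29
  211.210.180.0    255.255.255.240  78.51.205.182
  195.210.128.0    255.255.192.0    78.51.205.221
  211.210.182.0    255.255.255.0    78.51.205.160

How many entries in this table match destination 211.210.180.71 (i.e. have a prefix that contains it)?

0

No listed prefix contains 211.210.180.71.
Total matching entries: 0.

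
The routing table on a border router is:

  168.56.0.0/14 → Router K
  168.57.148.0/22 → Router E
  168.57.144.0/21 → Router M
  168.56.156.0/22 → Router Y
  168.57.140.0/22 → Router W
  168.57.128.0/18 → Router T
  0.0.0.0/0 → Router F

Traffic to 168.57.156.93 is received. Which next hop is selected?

Router T

Routes whose prefix contains 168.57.156.93:
  0.0.0.0/0 (default, matches everything) -> Router F
  168.56.0.0/14 (168.56.0.0 - 168.59.255.255) -> Router K
  168.57.128.0/18 (168.57.128.0 - 168.57.191.255) -> Router T
More-specific entries that do NOT match:
  168.57.148.0/22 (168.57.148.0 - 168.57.151.255) does not contain 168.57.156.93
  168.56.156.0/22 (168.56.156.0 - 168.56.159.255) does not contain 168.57.156.93
  168.57.140.0/22 (168.57.140.0 - 168.57.143.255) does not contain 168.57.156.93
  168.57.144.0/21 (168.57.144.0 - 168.57.151.255) does not contain 168.57.156.93
Longest matching prefix is /18 -> next hop Router T.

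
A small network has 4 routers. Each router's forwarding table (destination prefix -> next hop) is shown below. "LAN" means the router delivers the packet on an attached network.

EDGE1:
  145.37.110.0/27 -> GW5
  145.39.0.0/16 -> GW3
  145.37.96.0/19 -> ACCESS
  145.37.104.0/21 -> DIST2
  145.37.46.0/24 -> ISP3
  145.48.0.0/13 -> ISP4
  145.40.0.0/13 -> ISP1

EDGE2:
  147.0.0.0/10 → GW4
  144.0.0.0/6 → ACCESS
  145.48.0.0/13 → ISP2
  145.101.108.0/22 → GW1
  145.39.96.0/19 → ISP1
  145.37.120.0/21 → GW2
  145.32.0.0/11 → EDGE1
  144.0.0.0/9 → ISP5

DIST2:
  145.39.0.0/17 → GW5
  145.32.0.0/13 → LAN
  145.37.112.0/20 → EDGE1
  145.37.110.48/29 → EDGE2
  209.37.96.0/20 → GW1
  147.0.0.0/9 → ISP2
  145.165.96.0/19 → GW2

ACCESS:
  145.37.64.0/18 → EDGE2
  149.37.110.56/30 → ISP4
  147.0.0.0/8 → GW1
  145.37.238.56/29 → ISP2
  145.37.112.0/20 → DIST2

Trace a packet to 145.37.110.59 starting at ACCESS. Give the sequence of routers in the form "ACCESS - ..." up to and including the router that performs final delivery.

At ACCESS: longest match for 145.37.110.59 is 145.37.64.0/18 -> EDGE2
At EDGE2: longest match for 145.37.110.59 is 145.32.0.0/11 -> EDGE1
At EDGE1: longest match for 145.37.110.59 is 145.37.104.0/21 -> DIST2
At DIST2: longest match for 145.37.110.59 is 145.32.0.0/13 -> LAN

ACCESS - EDGE2 - EDGE1 - DIST2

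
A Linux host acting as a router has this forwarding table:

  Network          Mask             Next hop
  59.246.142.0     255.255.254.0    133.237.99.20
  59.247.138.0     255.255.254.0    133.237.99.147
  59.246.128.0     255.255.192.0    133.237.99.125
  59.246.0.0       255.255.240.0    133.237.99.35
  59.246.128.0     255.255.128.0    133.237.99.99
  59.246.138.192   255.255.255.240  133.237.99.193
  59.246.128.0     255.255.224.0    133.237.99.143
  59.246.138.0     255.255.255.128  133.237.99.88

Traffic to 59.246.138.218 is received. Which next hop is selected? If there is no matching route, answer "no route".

Routes whose prefix contains 59.246.138.218:
  59.246.128.0/17 (59.246.128.0 - 59.246.255.255) -> 133.237.99.99
  59.246.128.0/18 (59.246.128.0 - 59.246.191.255) -> 133.237.99.125
  59.246.128.0/19 (59.246.128.0 - 59.246.159.255) -> 133.237.99.143
More-specific entries that do NOT match:
  59.246.138.192/28 (59.246.138.192 - 59.246.138.207) does not contain 59.246.138.218
  59.246.138.0/25 (59.246.138.0 - 59.246.138.127) does not contain 59.246.138.218
  59.246.142.0/23 (59.246.142.0 - 59.246.143.255) does not contain 59.246.138.218
  59.247.138.0/23 (59.247.138.0 - 59.247.139.255) does not contain 59.246.138.218
  59.246.0.0/20 (59.246.0.0 - 59.246.15.255) does not contain 59.246.138.218
Longest matching prefix is /19 -> next hop 133.237.99.143.

133.237.99.143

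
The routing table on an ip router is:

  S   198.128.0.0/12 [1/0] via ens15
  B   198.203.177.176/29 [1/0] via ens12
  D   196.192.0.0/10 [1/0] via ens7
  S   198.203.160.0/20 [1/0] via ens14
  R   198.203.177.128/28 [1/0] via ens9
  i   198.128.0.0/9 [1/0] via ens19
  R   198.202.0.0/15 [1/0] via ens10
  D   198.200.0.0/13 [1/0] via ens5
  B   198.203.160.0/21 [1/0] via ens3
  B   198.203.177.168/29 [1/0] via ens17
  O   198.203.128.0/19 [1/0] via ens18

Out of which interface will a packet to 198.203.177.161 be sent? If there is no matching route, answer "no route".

Routes whose prefix contains 198.203.177.161:
  198.128.0.0/9 (198.128.0.0 - 198.255.255.255) -> ens19
  198.200.0.0/13 (198.200.0.0 - 198.207.255.255) -> ens5
  198.202.0.0/15 (198.202.0.0 - 198.203.255.255) -> ens10
More-specific entries that do NOT match:
  198.203.177.176/29 (198.203.177.176 - 198.203.177.183) does not contain 198.203.177.161
  198.203.177.168/29 (198.203.177.168 - 198.203.177.175) does not contain 198.203.177.161
  198.203.177.128/28 (198.203.177.128 - 198.203.177.143) does not contain 198.203.177.161
  198.203.160.0/21 (198.203.160.0 - 198.203.167.255) does not contain 198.203.177.161
  198.203.160.0/20 (198.203.160.0 - 198.203.175.255) does not contain 198.203.177.161
  198.203.128.0/19 (198.203.128.0 - 198.203.159.255) does not contain 198.203.177.161
Longest matching prefix is /15 -> interface ens10.

ens10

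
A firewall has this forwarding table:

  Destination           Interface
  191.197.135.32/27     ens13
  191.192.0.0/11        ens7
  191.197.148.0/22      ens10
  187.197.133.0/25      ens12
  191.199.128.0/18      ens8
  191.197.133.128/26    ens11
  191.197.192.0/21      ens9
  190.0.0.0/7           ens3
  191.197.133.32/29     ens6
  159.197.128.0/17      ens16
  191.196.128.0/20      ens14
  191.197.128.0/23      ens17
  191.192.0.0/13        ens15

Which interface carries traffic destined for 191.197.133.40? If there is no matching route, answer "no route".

Routes whose prefix contains 191.197.133.40:
  190.0.0.0/7 (190.0.0.0 - 191.255.255.255) -> ens3
  191.192.0.0/11 (191.192.0.0 - 191.223.255.255) -> ens7
  191.192.0.0/13 (191.192.0.0 - 191.199.255.255) -> ens15
More-specific entries that do NOT match:
  191.197.133.32/29 (191.197.133.32 - 191.197.133.39) does not contain 191.197.133.40
  191.197.135.32/27 (191.197.135.32 - 191.197.135.63) does not contain 191.197.133.40
  191.197.133.128/26 (191.197.133.128 - 191.197.133.191) does not contain 191.197.133.40
  187.197.133.0/25 (187.197.133.0 - 187.197.133.127) does not contain 191.197.133.40
  191.197.128.0/23 (191.197.128.0 - 191.197.129.255) does not contain 191.197.133.40
  191.197.148.0/22 (191.197.148.0 - 191.197.151.255) does not contain 191.197.133.40
  191.197.192.0/21 (191.197.192.0 - 191.197.199.255) does not contain 191.197.133.40
  191.196.128.0/20 (191.196.128.0 - 191.196.143.255) does not contain 191.197.133.40
  191.199.128.0/18 (191.199.128.0 - 191.199.191.255) does not contain 191.197.133.40
  159.197.128.0/17 (159.197.128.0 - 159.197.255.255) does not contain 191.197.133.40
Longest matching prefix is /13 -> interface ens15.

ens15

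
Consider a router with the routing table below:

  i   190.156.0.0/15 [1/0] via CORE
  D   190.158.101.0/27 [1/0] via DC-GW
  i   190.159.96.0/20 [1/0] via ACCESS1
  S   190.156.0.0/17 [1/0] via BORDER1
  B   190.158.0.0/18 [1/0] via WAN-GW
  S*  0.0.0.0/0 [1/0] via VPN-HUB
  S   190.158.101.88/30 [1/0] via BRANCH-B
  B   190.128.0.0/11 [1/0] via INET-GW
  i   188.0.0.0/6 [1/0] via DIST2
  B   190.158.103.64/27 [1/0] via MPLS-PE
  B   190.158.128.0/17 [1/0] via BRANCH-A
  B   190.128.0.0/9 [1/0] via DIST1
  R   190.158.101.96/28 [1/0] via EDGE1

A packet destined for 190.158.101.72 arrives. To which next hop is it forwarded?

INET-GW

Routes whose prefix contains 190.158.101.72:
  0.0.0.0/0 (default, matches everything) -> VPN-HUB
  188.0.0.0/6 (188.0.0.0 - 191.255.255.255) -> DIST2
  190.128.0.0/9 (190.128.0.0 - 190.255.255.255) -> DIST1
  190.128.0.0/11 (190.128.0.0 - 190.159.255.255) -> INET-GW
More-specific entries that do NOT match:
  190.158.101.88/30 (190.158.101.88 - 190.158.101.91) does not contain 190.158.101.72
  190.158.101.96/28 (190.158.101.96 - 190.158.101.111) does not contain 190.158.101.72
  190.158.101.0/27 (190.158.101.0 - 190.158.101.31) does not contain 190.158.101.72
  190.158.103.64/27 (190.158.103.64 - 190.158.103.95) does not contain 190.158.101.72
  190.159.96.0/20 (190.159.96.0 - 190.159.111.255) does not contain 190.158.101.72
  190.158.0.0/18 (190.158.0.0 - 190.158.63.255) does not contain 190.158.101.72
  190.156.0.0/17 (190.156.0.0 - 190.156.127.255) does not contain 190.158.101.72
  190.158.128.0/17 (190.158.128.0 - 190.158.255.255) does not contain 190.158.101.72
  190.156.0.0/15 (190.156.0.0 - 190.157.255.255) does not contain 190.158.101.72
Longest matching prefix is /11 -> next hop INET-GW.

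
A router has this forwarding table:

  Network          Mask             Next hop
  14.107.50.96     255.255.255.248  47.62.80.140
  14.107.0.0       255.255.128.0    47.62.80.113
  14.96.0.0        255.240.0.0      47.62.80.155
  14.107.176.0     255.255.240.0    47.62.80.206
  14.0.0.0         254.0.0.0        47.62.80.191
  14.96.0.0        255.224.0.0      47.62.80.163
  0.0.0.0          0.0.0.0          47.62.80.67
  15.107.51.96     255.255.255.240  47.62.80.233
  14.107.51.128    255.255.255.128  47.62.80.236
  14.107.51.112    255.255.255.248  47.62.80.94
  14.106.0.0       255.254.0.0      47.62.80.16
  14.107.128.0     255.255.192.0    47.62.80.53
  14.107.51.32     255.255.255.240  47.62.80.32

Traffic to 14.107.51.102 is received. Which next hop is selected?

Routes whose prefix contains 14.107.51.102:
  0.0.0.0/0 (default, matches everything) -> 47.62.80.67
  14.0.0.0/7 (14.0.0.0 - 15.255.255.255) -> 47.62.80.191
  14.96.0.0/11 (14.96.0.0 - 14.127.255.255) -> 47.62.80.163
  14.96.0.0/12 (14.96.0.0 - 14.111.255.255) -> 47.62.80.155
  14.106.0.0/15 (14.106.0.0 - 14.107.255.255) -> 47.62.80.16
  14.107.0.0/17 (14.107.0.0 - 14.107.127.255) -> 47.62.80.113
More-specific entries that do NOT match:
  14.107.50.96/29 (14.107.50.96 - 14.107.50.103) does not contain 14.107.51.102
  14.107.51.112/29 (14.107.51.112 - 14.107.51.119) does not contain 14.107.51.102
  15.107.51.96/28 (15.107.51.96 - 15.107.51.111) does not contain 14.107.51.102
  14.107.51.32/28 (14.107.51.32 - 14.107.51.47) does not contain 14.107.51.102
  14.107.51.128/25 (14.107.51.128 - 14.107.51.255) does not contain 14.107.51.102
  14.107.176.0/20 (14.107.176.0 - 14.107.191.255) does not contain 14.107.51.102
  14.107.128.0/18 (14.107.128.0 - 14.107.191.255) does not contain 14.107.51.102
Longest matching prefix is /17 -> next hop 47.62.80.113.

47.62.80.113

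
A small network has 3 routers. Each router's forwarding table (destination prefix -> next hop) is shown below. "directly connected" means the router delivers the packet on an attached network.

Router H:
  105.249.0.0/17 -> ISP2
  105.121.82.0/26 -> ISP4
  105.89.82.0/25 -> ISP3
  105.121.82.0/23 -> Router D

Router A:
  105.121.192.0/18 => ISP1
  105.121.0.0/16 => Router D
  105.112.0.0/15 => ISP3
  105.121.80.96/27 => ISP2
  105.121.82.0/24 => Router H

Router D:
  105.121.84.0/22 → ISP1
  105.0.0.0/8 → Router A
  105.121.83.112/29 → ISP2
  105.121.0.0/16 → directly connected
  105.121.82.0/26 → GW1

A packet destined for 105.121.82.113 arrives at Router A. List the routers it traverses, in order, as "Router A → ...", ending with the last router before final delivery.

At Router A: longest match for 105.121.82.113 is 105.121.82.0/24 -> Router H
At Router H: longest match for 105.121.82.113 is 105.121.82.0/23 -> Router D
At Router D: longest match for 105.121.82.113 is 105.121.0.0/16 -> directly connected

Router A → Router H → Router D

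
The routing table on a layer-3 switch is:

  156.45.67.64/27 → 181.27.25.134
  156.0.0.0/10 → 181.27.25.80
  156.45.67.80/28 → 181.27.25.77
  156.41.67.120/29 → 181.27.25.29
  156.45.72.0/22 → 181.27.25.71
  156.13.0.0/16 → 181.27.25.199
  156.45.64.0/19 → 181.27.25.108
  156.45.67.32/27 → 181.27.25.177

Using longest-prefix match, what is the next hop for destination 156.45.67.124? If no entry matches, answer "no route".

181.27.25.108

Routes whose prefix contains 156.45.67.124:
  156.0.0.0/10 (156.0.0.0 - 156.63.255.255) -> 181.27.25.80
  156.45.64.0/19 (156.45.64.0 - 156.45.95.255) -> 181.27.25.108
More-specific entries that do NOT match:
  156.41.67.120/29 (156.41.67.120 - 156.41.67.127) does not contain 156.45.67.124
  156.45.67.80/28 (156.45.67.80 - 156.45.67.95) does not contain 156.45.67.124
  156.45.67.64/27 (156.45.67.64 - 156.45.67.95) does not contain 156.45.67.124
  156.45.67.32/27 (156.45.67.32 - 156.45.67.63) does not contain 156.45.67.124
  156.45.72.0/22 (156.45.72.0 - 156.45.75.255) does not contain 156.45.67.124
Longest matching prefix is /19 -> next hop 181.27.25.108.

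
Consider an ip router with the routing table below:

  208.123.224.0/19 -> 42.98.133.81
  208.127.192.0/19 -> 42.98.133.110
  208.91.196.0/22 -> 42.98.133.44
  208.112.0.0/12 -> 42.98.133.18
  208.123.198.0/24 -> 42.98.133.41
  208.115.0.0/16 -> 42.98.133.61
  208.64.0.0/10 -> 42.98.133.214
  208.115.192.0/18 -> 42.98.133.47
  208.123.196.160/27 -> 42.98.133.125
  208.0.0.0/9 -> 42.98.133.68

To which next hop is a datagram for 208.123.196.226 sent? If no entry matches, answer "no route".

42.98.133.18

Routes whose prefix contains 208.123.196.226:
  208.0.0.0/9 (208.0.0.0 - 208.127.255.255) -> 42.98.133.68
  208.64.0.0/10 (208.64.0.0 - 208.127.255.255) -> 42.98.133.214
  208.112.0.0/12 (208.112.0.0 - 208.127.255.255) -> 42.98.133.18
More-specific entries that do NOT match:
  208.123.196.160/27 (208.123.196.160 - 208.123.196.191) does not contain 208.123.196.226
  208.123.198.0/24 (208.123.198.0 - 208.123.198.255) does not contain 208.123.196.226
  208.91.196.0/22 (208.91.196.0 - 208.91.199.255) does not contain 208.123.196.226
  208.123.224.0/19 (208.123.224.0 - 208.123.255.255) does not contain 208.123.196.226
  208.127.192.0/19 (208.127.192.0 - 208.127.223.255) does not contain 208.123.196.226
  208.115.192.0/18 (208.115.192.0 - 208.115.255.255) does not contain 208.123.196.226
  208.115.0.0/16 (208.115.0.0 - 208.115.255.255) does not contain 208.123.196.226
Longest matching prefix is /12 -> next hop 42.98.133.18.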